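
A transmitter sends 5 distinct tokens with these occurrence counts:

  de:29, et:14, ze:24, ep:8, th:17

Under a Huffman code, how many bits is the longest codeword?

Merge the two lowest-weight nodes at each step:
merge ep(8) and et(14): 22
merge th(17) and 22: 39
merge ze(24) and de(29): 53
merge 39 and 53: 92
The rarest symbols sit at the bottom; the longest codeword is 3 bits.

3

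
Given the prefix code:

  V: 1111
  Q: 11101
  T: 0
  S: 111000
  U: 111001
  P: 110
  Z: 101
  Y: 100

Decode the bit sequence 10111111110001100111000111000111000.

Read left to right; each codeword is recognised as soon as it completes (prefix code):
  101→Z | 1111→V | 111000→S | 110→P | 0→T | 111000→S | 111000→S | 111000→S
Decoded message: ZVSPTSSS

ZVSPTSSS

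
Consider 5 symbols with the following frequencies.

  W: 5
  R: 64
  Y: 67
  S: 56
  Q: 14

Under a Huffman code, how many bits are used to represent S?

Huffman merges, smallest pair first:
combine W(5), Q(14) → 19
combine 19, S(56) → 75
combine R(64), Y(67) → 131
combine 75, 131 → 206
S's leaf is at depth 2, giving a 2-bit codeword.

2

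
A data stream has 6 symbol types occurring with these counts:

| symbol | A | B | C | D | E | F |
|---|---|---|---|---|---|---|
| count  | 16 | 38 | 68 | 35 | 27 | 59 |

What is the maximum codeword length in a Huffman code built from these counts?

3

Merge the two lowest-weight nodes at each step:
combine A(16), E(27) → 43
combine D(35), B(38) → 73
combine 43, F(59) → 102
combine C(68), 73 → 141
combine 102, 141 → 243
The first pair merged (A, E) ends up deepest, at depth 3.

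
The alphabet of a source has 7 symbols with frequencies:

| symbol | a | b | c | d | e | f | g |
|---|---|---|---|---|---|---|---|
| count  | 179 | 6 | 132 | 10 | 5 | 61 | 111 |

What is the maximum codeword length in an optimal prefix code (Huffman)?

5

Merge the two lowest-weight nodes at each step:
combine e(5), b(6) → 11
combine d(10), 11 → 21
combine 21, f(61) → 82
combine 82, g(111) → 193
combine c(132), a(179) → 311
combine 193, 311 → 504
Maximum depth reached is 5.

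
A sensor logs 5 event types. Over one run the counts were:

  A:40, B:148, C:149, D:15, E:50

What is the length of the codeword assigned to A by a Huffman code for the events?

Build the tree from the bottom:
merge D(15) and A(40): 55
merge E(50) and 55: 105
merge 105 and B(148): 253
merge C(149) and 253: 402
A sits 4 levels below the root, so its codeword is 4 bits.

4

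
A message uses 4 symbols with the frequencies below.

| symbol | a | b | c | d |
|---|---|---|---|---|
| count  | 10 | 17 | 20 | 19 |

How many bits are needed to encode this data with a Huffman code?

132

Merge the two smallest weights repeatedly:
a(10) + b(17) → 27
d(19) + c(20) → 39
27 + 39 → 66
Each symbol's bit-cost is frequency × depth; summing gives 132 bits (equivalently 27 + 39 + 66).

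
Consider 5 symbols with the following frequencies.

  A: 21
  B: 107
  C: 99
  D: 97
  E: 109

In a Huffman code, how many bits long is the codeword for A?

3

Build the tree from the bottom:
combine A(21), D(97) → 118
combine C(99), B(107) → 206
combine E(109), 118 → 227
combine 206, 227 → 433
The subtree containing A is merged 3 times, so code length = 3.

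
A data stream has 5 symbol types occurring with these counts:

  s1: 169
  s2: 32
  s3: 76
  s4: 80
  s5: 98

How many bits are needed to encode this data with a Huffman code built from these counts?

Greedily combine the two least-frequent nodes:
merge s2(32) and s3(76): 108
merge s4(80) and s5(98): 178
merge 108 and s1(169): 277
merge 178 and 277: 455
Total encoded bits = sum of merged weights = 108 + 178 + 277 + 455 = 1018.

1018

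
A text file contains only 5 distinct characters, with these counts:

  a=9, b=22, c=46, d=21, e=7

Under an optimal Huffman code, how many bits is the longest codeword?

Merge the two lowest-weight nodes at each step:
merge e(7) and a(9): 16
merge 16 and d(21): 37
merge b(22) and 37: 59
merge c(46) and 59: 105
The rarest symbols sit at the bottom; the longest codeword is 4 bits.

4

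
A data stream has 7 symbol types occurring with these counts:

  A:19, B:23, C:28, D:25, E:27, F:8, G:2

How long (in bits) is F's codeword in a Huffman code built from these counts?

Build the tree from the bottom:
combine G(2), F(8) → 10
combine 10, A(19) → 29
combine B(23), D(25) → 48
combine E(27), C(28) → 55
combine 29, 48 → 77
combine 55, 77 → 132
F's leaf is at depth 4, giving a 4-bit codeword.

4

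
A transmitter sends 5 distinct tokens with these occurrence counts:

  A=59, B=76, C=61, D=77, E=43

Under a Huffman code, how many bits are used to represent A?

3

Huffman merges, smallest pair first:
merge E(43) and A(59): 102
merge C(61) and B(76): 137
merge D(77) and 102: 179
merge 137 and 179: 316
The subtree containing A is merged 3 times, so code length = 3.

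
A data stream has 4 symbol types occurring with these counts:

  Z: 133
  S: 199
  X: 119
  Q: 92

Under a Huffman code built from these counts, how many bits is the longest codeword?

Merge the two lowest-weight nodes at each step:
combine Q(92), X(119) → 211
combine Z(133), S(199) → 332
combine 211, 332 → 543
The rarest symbols sit at the bottom; the longest codeword is 2 bits.

2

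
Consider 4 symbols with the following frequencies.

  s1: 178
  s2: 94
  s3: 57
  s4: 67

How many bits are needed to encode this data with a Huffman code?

738

Build the Huffman tree bottom-up:
merge s3(57) and s4(67): 124
merge s2(94) and 124: 218
merge s1(178) and 218: 396
The encoded length is the sum of every internal node's weight: 124 + 218 + 396 = 738 bits.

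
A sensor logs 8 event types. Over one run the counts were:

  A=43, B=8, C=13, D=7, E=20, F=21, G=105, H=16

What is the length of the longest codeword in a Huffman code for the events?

5

Merge the two lowest-weight nodes at each step:
merge D(7) and B(8): 15
merge C(13) and 15: 28
merge H(16) and E(20): 36
merge F(21) and 28: 49
merge 36 and A(43): 79
merge 49 and 79: 128
merge G(105) and 128: 233
The first pair merged (D, B) ends up deepest, at depth 5.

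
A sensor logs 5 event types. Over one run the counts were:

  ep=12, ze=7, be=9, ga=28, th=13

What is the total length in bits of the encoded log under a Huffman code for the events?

Greedily combine the two least-frequent nodes:
merge ze(7) and be(9): 16
merge ep(12) and th(13): 25
merge 16 and 25: 41
merge ga(28) and 41: 69
Total encoded bits = sum of merged weights = 16 + 25 + 41 + 69 = 151.

151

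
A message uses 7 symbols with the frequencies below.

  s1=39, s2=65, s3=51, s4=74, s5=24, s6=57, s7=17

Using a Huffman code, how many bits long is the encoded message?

883

Greedily combine the two least-frequent nodes:
combine s7(17), s5(24) → 41
combine s1(39), 41 → 80
combine s3(51), s6(57) → 108
combine s2(65), s4(74) → 139
combine 80, 108 → 188
combine 139, 188 → 327
The encoded length is the sum of every internal node's weight: 41 + 80 + 108 + 139 + 188 + 327 = 883 bits.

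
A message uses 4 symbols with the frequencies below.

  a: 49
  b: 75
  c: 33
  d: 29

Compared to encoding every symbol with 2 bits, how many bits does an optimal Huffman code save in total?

13

Fixed-length: 2 bits × 186 symbols = 372 bits.
Huffman merges:
merge d(29) and c(33): 62
merge a(49) and 62: 111
merge b(75) and 111: 186
Huffman total = 62 + 111 + 186 = 359 bits.
Saving = 372 − 359 = 13 bits.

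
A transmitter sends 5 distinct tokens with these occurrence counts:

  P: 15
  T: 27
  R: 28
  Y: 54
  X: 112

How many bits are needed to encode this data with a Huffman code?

Greedily combine the two least-frequent nodes:
combine P(15), T(27) → 42
combine R(28), 42 → 70
combine Y(54), 70 → 124
combine X(112), 124 → 236
Each symbol's bit-cost is frequency × depth; summing gives 472 bits (equivalently 42 + 70 + 124 + 236).

472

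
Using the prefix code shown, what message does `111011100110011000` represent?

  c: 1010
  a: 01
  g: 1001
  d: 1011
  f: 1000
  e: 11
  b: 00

Read left to right; each codeword is recognised as soon as it completes (prefix code):
  11→e | 1011→d | 1001→g | 1001→g | 1000→f
Decoded message: edggf

edggf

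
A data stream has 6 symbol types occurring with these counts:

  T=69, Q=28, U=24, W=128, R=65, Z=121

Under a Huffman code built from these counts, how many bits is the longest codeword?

Merge the two lowest-weight nodes at each step:
U(24) + Q(28) → 52
52 + R(65) → 117
T(69) + 117 → 186
Z(121) + W(128) → 249
186 + 249 → 435
The first pair merged (U, Q) ends up deepest, at depth 4.

4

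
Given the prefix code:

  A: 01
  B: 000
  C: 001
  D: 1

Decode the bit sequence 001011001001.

CADCC

Read left to right; each codeword is recognised as soon as it completes (prefix code):
  001→C | 01→A | 1→D | 001→C | 001→C
Decoded message: CADCC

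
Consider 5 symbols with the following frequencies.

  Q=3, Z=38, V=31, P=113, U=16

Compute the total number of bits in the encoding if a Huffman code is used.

Build the Huffman tree bottom-up:
Q(3) + U(16) → 19
19 + V(31) → 50
Z(38) + 50 → 88
88 + P(113) → 201
Total encoded bits = sum of merged weights = 19 + 50 + 88 + 201 = 358.

358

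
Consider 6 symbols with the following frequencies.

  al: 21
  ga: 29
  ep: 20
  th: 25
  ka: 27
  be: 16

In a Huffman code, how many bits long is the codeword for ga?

Build the tree from the bottom:
merge be(16) and ep(20): 36
merge al(21) and th(25): 46
merge ka(27) and ga(29): 56
merge 36 and 46: 82
merge 56 and 82: 138
ga sits 2 levels below the root, so its codeword is 2 bits.

2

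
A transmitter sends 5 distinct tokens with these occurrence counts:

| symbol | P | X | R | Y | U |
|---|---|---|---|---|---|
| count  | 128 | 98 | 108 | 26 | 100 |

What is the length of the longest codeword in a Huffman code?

Merge the two lowest-weight nodes at each step:
combine Y(26), X(98) → 124
combine U(100), R(108) → 208
combine 124, P(128) → 252
combine 208, 252 → 460
The rarest symbols sit at the bottom; the longest codeword is 3 bits.

3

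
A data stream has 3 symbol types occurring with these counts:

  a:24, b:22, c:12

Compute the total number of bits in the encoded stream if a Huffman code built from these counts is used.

92

Greedily combine the two least-frequent nodes:
combine c(12), b(22) → 34
combine a(24), 34 → 58
Total encoded bits = sum of merged weights = 34 + 58 = 92.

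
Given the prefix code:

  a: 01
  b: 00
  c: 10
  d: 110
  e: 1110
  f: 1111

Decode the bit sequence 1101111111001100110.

Read left to right; each codeword is recognised as soon as it completes (prefix code):
  110→d | 1111→f | 1110→e | 01→a | 10→c | 01→a | 10→c
Decoded message: dfeacac

dfeacac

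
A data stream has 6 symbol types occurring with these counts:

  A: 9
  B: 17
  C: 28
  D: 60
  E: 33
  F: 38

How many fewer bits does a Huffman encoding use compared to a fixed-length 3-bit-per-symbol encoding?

105

Fixed-length: 3 bits × 185 symbols = 555 bits.
Huffman merges:
combine A(9), B(17) → 26
combine 26, C(28) → 54
combine E(33), F(38) → 71
combine 54, D(60) → 114
combine 71, 114 → 185
Huffman total = 26 + 54 + 71 + 114 + 185 = 450 bits.
Saving = 555 − 450 = 105 bits.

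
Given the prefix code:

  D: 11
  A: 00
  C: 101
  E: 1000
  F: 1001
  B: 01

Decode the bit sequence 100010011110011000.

Read left to right; each codeword is recognised as soon as it completes (prefix code):
  1000→E | 1001→F | 11→D | 1001→F | 1000→E
Decoded message: EFDFE

EFDFE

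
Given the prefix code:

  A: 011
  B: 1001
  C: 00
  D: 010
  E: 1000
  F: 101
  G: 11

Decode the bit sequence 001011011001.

CFFB

Read left to right; each codeword is recognised as soon as it completes (prefix code):
  00→C | 101→F | 101→F | 1001→B
Decoded message: CFFB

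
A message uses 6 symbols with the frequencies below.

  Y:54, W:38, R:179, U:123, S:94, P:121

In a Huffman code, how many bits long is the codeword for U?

Huffman merges, smallest pair first:
merge W(38) and Y(54): 92
merge 92 and S(94): 186
merge P(121) and U(123): 244
merge R(179) and 186: 365
merge 244 and 365: 609
U sits 2 levels below the root, so its codeword is 2 bits.

2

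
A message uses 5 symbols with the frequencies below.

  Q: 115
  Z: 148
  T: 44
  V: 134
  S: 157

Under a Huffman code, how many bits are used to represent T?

3

Build the tree from the bottom:
combine T(44), Q(115) → 159
combine V(134), Z(148) → 282
combine S(157), 159 → 316
combine 282, 316 → 598
The subtree containing T is merged 3 times, so code length = 3.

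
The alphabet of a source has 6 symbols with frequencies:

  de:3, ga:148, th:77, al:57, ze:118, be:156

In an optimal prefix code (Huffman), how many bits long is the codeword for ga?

Huffman merges, smallest pair first:
merge de(3) and al(57): 60
merge 60 and th(77): 137
merge ze(118) and 137: 255
merge ga(148) and be(156): 304
merge 255 and 304: 559
ga's leaf is at depth 2, giving a 2-bit codeword.

2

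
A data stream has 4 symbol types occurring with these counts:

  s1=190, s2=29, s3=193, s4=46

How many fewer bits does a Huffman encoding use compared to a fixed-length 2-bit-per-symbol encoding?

Fixed-length: 2 bits × 458 symbols = 916 bits.
Huffman merges:
combine s2(29), s4(46) → 75
combine 75, s1(190) → 265
combine s3(193), 265 → 458
Huffman total = 75 + 265 + 458 = 798 bits.
Saving = 916 − 798 = 118 bits.

118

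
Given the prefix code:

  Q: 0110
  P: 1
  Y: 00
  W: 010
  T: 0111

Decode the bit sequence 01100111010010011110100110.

Read left to right; each codeword is recognised as soon as it completes (prefix code):
  0110→Q | 0111→T | 010→W | 010→W | 0111→T | 1→P | 010→W | 0110→Q
Decoded message: QTWWTPWQ

QTWWTPWQ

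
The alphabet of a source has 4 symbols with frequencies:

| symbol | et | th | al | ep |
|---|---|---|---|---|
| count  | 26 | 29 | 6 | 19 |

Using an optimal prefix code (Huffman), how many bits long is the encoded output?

Greedily combine the two least-frequent nodes:
al(6) + ep(19) → 25
25 + et(26) → 51
th(29) + 51 → 80
The encoded length is the sum of every internal node's weight: 25 + 51 + 80 = 156 bits.

156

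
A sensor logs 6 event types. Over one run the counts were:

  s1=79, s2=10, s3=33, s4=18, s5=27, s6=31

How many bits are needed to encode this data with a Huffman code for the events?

464

Greedily combine the two least-frequent nodes:
s2(10) + s4(18) → 28
s5(27) + 28 → 55
s6(31) + s3(33) → 64
55 + 64 → 119
s1(79) + 119 → 198
Total encoded bits = sum of merged weights = 28 + 55 + 64 + 119 + 198 = 464.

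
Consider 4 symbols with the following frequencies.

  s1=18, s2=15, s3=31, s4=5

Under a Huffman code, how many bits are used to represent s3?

Repeatedly merge the two smallest:
s4(5) + s2(15) → 20
s1(18) + 20 → 38
s3(31) + 38 → 69
s3 is a child of the root — depth 1, so its codeword is a single bit.

1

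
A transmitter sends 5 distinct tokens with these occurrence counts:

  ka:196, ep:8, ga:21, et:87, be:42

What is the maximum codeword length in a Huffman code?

Merge the two lowest-weight nodes at each step:
combine ep(8), ga(21) → 29
combine 29, be(42) → 71
combine 71, et(87) → 158
combine 158, ka(196) → 354
Maximum depth reached is 4.

4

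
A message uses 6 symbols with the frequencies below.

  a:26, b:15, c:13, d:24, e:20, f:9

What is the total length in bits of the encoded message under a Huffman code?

Greedily combine the two least-frequent nodes:
f(9) + c(13) → 22
b(15) + e(20) → 35
22 + d(24) → 46
a(26) + 35 → 61
46 + 61 → 107
Total encoded bits = sum of merged weights = 22 + 35 + 46 + 61 + 107 = 271.

271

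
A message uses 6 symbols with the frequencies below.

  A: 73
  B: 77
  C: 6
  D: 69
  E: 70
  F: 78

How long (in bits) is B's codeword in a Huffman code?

2

Repeatedly merge the two smallest:
C(6) + D(69) → 75
E(70) + A(73) → 143
75 + B(77) → 152
F(78) + 143 → 221
152 + 221 → 373
The subtree containing B is merged 2 times, so code length = 2.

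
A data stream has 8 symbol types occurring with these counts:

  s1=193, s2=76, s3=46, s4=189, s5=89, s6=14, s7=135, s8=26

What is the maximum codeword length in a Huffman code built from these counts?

5

Merge the two lowest-weight nodes at each step:
combine s6(14), s8(26) → 40
combine 40, s3(46) → 86
combine s2(76), 86 → 162
combine s5(89), s7(135) → 224
combine 162, s4(189) → 351
combine s1(193), 224 → 417
combine 351, 417 → 768
Maximum depth reached is 5.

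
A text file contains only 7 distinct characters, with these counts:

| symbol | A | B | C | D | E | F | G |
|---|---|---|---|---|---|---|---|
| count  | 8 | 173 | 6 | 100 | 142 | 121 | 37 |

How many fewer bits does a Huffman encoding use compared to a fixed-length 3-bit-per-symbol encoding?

371

Fixed-length: 3 bits × 587 symbols = 1761 bits.
Huffman merges:
C(6) + A(8) → 14
14 + G(37) → 51
51 + D(100) → 151
F(121) + E(142) → 263
151 + B(173) → 324
263 + 324 → 587
Huffman total = 14 + 51 + 151 + 263 + 324 + 587 = 1390 bits.
Saving = 1761 − 1390 = 371 bits.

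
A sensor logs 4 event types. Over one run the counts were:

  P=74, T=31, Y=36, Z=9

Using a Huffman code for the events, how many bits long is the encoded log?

266

Merge the two smallest weights repeatedly:
combine Z(9), T(31) → 40
combine Y(36), 40 → 76
combine P(74), 76 → 150
The encoded length is the sum of every internal node's weight: 40 + 76 + 150 = 266 bits.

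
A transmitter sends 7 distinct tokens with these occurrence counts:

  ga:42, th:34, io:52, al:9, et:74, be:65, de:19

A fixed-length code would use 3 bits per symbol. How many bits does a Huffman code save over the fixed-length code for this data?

Fixed-length: 3 bits × 295 symbols = 885 bits.
Huffman merges:
combine al(9), de(19) → 28
combine 28, th(34) → 62
combine ga(42), io(52) → 94
combine 62, be(65) → 127
combine et(74), 94 → 168
combine 127, 168 → 295
Huffman total = 28 + 62 + 94 + 127 + 168 + 295 = 774 bits.
Saving = 885 − 774 = 111 bits.

111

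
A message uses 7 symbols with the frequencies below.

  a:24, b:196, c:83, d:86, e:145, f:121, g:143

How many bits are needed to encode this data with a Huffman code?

Build the Huffman tree bottom-up:
merge a(24) and c(83): 107
merge d(86) and 107: 193
merge f(121) and g(143): 264
merge e(145) and 193: 338
merge b(196) and 264: 460
merge 338 and 460: 798
The encoded length is the sum of every internal node's weight: 107 + 193 + 264 + 338 + 460 + 798 = 2160 bits.

2160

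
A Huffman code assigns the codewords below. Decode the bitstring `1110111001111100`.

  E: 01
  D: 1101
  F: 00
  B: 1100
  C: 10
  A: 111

AEBAB

Read left to right; each codeword is recognised as soon as it completes (prefix code):
  111→A | 01→E | 1100→B | 111→A | 1100→B
Decoded message: AEBAB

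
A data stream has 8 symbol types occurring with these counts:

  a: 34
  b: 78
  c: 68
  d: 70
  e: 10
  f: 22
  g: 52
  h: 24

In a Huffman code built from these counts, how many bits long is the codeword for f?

5

Huffman merges, smallest pair first:
e(10) + f(22) → 32
h(24) + 32 → 56
a(34) + g(52) → 86
56 + c(68) → 124
d(70) + b(78) → 148
86 + 124 → 210
148 + 210 → 358
f's leaf is at depth 5, giving a 5-bit codeword.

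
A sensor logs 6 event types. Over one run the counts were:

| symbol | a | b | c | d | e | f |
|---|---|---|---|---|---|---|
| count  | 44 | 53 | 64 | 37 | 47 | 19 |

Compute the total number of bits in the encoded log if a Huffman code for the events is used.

Build the Huffman tree bottom-up:
combine f(19), d(37) → 56
combine a(44), e(47) → 91
combine b(53), 56 → 109
combine c(64), 91 → 155
combine 109, 155 → 264
Total encoded bits = sum of merged weights = 56 + 91 + 109 + 155 + 264 = 675.

675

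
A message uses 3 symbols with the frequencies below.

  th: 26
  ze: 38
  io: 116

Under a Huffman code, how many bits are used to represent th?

Build the tree from the bottom:
th(26) + ze(38) → 64
64 + io(116) → 180
th's leaf is at depth 2, giving a 2-bit codeword.

2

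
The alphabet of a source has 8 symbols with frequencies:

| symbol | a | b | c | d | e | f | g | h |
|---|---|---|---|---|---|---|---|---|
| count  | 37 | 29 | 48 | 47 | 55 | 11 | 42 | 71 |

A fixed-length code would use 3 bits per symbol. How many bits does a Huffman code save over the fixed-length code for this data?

Fixed-length: 3 bits × 340 symbols = 1020 bits.
Huffman merges:
merge f(11) and b(29): 40
merge a(37) and 40: 77
merge g(42) and d(47): 89
merge c(48) and e(55): 103
merge h(71) and 77: 148
merge 89 and 103: 192
merge 148 and 192: 340
Huffman total = 40 + 77 + 89 + 103 + 148 + 192 + 340 = 989 bits.
Saving = 1020 − 989 = 31 bits.

31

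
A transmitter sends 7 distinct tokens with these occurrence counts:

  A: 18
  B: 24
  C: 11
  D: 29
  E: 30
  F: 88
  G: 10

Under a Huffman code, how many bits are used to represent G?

5

Huffman merges, smallest pair first:
combine G(10), C(11) → 21
combine A(18), 21 → 39
combine B(24), D(29) → 53
combine E(30), 39 → 69
combine 53, 69 → 122
combine F(88), 122 → 210
G's leaf is at depth 5, giving a 5-bit codeword.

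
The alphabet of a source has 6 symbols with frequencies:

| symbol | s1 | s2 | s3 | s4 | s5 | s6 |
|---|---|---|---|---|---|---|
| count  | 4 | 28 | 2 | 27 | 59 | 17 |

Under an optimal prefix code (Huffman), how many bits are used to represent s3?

Huffman merges, smallest pair first:
merge s3(2) and s1(4): 6
merge 6 and s6(17): 23
merge 23 and s4(27): 50
merge s2(28) and 50: 78
merge s5(59) and 78: 137
The subtree containing s3 is merged 5 times, so code length = 5.

5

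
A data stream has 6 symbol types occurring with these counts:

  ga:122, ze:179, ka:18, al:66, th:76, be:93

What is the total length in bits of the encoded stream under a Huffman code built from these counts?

1352

Build the Huffman tree bottom-up:
ka(18) + al(66) → 84
th(76) + 84 → 160
be(93) + ga(122) → 215
160 + ze(179) → 339
215 + 339 → 554
The encoded length is the sum of every internal node's weight: 84 + 160 + 215 + 339 + 554 = 1352 bits.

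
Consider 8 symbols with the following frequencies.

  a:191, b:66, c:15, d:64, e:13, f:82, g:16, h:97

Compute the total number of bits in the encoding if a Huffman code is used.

Greedily combine the two least-frequent nodes:
merge e(13) and c(15): 28
merge g(16) and 28: 44
merge 44 and d(64): 108
merge b(66) and f(82): 148
merge h(97) and 108: 205
merge 148 and a(191): 339
merge 205 and 339: 544
Each symbol's bit-cost is frequency × depth; summing gives 1416 bits (equivalently 28 + 44 + 108 + 148 + 205 + 339 + 544).

1416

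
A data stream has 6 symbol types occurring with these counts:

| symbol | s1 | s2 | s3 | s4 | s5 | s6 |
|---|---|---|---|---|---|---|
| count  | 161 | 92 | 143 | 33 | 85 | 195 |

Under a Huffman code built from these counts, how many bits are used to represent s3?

Huffman merges, smallest pair first:
s4(33) + s5(85) → 118
s2(92) + 118 → 210
s3(143) + s1(161) → 304
s6(195) + 210 → 405
304 + 405 → 709
The subtree containing s3 is merged 2 times, so code length = 2.

2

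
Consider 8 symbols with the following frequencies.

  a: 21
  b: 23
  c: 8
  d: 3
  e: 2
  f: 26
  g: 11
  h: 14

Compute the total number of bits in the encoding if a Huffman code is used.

Merge the two smallest weights repeatedly:
e(2) + d(3) → 5
5 + c(8) → 13
g(11) + 13 → 24
h(14) + a(21) → 35
b(23) + 24 → 47
f(26) + 35 → 61
47 + 61 → 108
The encoded length is the sum of every internal node's weight: 5 + 13 + 24 + 35 + 47 + 61 + 108 = 293 bits.

293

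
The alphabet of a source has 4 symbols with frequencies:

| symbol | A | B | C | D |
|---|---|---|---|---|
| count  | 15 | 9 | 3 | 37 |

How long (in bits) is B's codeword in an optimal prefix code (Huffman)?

3

Build the tree from the bottom:
merge C(3) and B(9): 12
merge 12 and A(15): 27
merge 27 and D(37): 64
The subtree containing B is merged 3 times, so code length = 3.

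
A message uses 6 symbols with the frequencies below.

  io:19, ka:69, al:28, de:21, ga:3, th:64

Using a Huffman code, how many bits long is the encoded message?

473

Greedily combine the two least-frequent nodes:
merge ga(3) and io(19): 22
merge de(21) and 22: 43
merge al(28) and 43: 71
merge th(64) and ka(69): 133
merge 71 and 133: 204
Each symbol's bit-cost is frequency × depth; summing gives 473 bits (equivalently 22 + 43 + 71 + 133 + 204).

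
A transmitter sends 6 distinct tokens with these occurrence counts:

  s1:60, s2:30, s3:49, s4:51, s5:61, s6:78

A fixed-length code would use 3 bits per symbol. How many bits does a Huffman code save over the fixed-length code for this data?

139

Fixed-length: 3 bits × 329 symbols = 987 bits.
Huffman merges:
combine s2(30), s3(49) → 79
combine s4(51), s1(60) → 111
combine s5(61), s6(78) → 139
combine 79, 111 → 190
combine 139, 190 → 329
Huffman total = 79 + 111 + 139 + 190 + 329 = 848 bits.
Saving = 987 − 848 = 139 bits.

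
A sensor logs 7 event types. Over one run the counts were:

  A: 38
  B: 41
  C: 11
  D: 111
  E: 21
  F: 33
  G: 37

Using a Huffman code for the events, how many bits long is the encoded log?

751

Merge the two smallest weights repeatedly:
C(11) + E(21) → 32
32 + F(33) → 65
G(37) + A(38) → 75
B(41) + 65 → 106
75 + 106 → 181
D(111) + 181 → 292
Total encoded bits = sum of merged weights = 32 + 65 + 75 + 106 + 181 + 292 = 751.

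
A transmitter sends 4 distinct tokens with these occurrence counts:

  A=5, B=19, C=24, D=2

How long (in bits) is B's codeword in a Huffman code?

Repeatedly merge the two smallest:
combine D(2), A(5) → 7
combine 7, B(19) → 26
combine C(24), 26 → 50
The subtree containing B is merged 2 times, so code length = 2.

2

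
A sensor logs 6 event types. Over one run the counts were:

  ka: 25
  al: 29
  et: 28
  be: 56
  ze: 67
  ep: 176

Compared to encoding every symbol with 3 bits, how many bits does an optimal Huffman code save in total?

Fixed-length: 3 bits × 381 symbols = 1143 bits.
Huffman merges:
combine ka(25), et(28) → 53
combine al(29), 53 → 82
combine be(56), ze(67) → 123
combine 82, 123 → 205
combine ep(176), 205 → 381
Huffman total = 53 + 82 + 123 + 205 + 381 = 844 bits.
Saving = 1143 − 844 = 299 bits.

299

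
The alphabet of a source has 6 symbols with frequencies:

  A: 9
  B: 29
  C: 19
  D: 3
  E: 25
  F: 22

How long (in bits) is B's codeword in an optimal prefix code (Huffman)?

2

Build the tree from the bottom:
combine D(3), A(9) → 12
combine 12, C(19) → 31
combine F(22), E(25) → 47
combine B(29), 31 → 60
combine 47, 60 → 107
The subtree containing B is merged 2 times, so code length = 2.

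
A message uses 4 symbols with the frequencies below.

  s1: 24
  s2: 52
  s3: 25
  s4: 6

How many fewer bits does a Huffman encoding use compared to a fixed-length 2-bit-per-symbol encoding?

22

Fixed-length: 2 bits × 107 symbols = 214 bits.
Huffman merges:
s4(6) + s1(24) → 30
s3(25) + 30 → 55
s2(52) + 55 → 107
Huffman total = 30 + 55 + 107 = 192 bits.
Saving = 214 − 192 = 22 bits.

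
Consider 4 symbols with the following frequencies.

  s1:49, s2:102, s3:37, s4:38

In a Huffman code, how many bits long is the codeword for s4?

Repeatedly merge the two smallest:
merge s3(37) and s4(38): 75
merge s1(49) and 75: 124
merge s2(102) and 124: 226
s4's leaf is at depth 3, giving a 3-bit codeword.

3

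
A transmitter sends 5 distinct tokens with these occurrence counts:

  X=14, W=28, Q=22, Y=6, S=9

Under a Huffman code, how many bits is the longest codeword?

Merge the two lowest-weight nodes at each step:
merge Y(6) and S(9): 15
merge X(14) and 15: 29
merge Q(22) and W(28): 50
merge 29 and 50: 79
The rarest symbols sit at the bottom; the longest codeword is 3 bits.

3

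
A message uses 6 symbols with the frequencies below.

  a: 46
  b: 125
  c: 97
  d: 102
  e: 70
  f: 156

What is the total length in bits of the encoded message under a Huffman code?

1507

Merge the two smallest weights repeatedly:
a(46) + e(70) → 116
c(97) + d(102) → 199
116 + b(125) → 241
f(156) + 199 → 355
241 + 355 → 596
Each symbol's bit-cost is frequency × depth; summing gives 1507 bits (equivalently 116 + 199 + 241 + 355 + 596).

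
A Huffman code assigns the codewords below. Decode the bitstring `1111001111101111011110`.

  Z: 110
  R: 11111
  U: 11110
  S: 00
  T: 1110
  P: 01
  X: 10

Read left to right; each codeword is recognised as soon as it completes (prefix code):
  11110→U | 01→P | 11110→U | 11110→U | 11110→U
Decoded message: UPUUU

UPUUU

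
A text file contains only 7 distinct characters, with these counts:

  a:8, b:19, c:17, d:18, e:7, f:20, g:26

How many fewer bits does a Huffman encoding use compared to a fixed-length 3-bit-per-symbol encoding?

31

Fixed-length: 3 bits × 115 symbols = 345 bits.
Huffman merges:
merge e(7) and a(8): 15
merge 15 and c(17): 32
merge d(18) and b(19): 37
merge f(20) and g(26): 46
merge 32 and 37: 69
merge 46 and 69: 115
Huffman total = 15 + 32 + 37 + 46 + 69 + 115 = 314 bits.
Saving = 345 − 314 = 31 bits.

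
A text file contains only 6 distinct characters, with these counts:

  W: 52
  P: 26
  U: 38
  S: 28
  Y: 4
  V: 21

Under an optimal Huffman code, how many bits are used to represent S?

Huffman merges, smallest pair first:
combine Y(4), V(21) → 25
combine 25, P(26) → 51
combine S(28), U(38) → 66
combine 51, W(52) → 103
combine 66, 103 → 169
The subtree containing S is merged 2 times, so code length = 2.

2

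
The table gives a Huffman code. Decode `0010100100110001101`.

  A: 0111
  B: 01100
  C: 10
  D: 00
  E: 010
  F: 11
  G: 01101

DCCEBG

Read left to right; each codeword is recognised as soon as it completes (prefix code):
  00→D | 10→C | 10→C | 010→E | 01100→B | 01101→G
Decoded message: DCCEBG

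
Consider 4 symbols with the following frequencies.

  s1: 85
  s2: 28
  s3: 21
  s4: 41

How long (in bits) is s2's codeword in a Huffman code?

3

Repeatedly merge the two smallest:
s3(21) + s2(28) → 49
s4(41) + 49 → 90
s1(85) + 90 → 175
The subtree containing s2 is merged 3 times, so code length = 3.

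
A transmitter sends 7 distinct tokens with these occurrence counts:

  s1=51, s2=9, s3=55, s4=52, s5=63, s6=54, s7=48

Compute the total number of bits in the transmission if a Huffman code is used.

Greedily combine the two least-frequent nodes:
combine s2(9), s7(48) → 57
combine s1(51), s4(52) → 103
combine s6(54), s3(55) → 109
combine 57, s5(63) → 120
combine 103, 109 → 212
combine 120, 212 → 332
Each symbol's bit-cost is frequency × depth; summing gives 933 bits (equivalently 57 + 103 + 109 + 120 + 212 + 332).

933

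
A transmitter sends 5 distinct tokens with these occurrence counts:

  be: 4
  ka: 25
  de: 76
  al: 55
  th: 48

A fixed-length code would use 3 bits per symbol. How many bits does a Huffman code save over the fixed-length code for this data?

Fixed-length: 3 bits × 208 symbols = 624 bits.
Huffman merges:
merge be(4) and ka(25): 29
merge 29 and th(48): 77
merge al(55) and de(76): 131
merge 77 and 131: 208
Huffman total = 29 + 77 + 131 + 208 = 445 bits.
Saving = 624 − 445 = 179 bits.

179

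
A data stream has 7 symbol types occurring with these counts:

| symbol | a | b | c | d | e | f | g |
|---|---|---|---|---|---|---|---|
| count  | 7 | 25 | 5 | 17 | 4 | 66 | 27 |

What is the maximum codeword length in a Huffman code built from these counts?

5

Merge the two lowest-weight nodes at each step:
merge e(4) and c(5): 9
merge a(7) and 9: 16
merge 16 and d(17): 33
merge b(25) and g(27): 52
merge 33 and 52: 85
merge f(66) and 85: 151
The rarest symbols sit at the bottom; the longest codeword is 5 bits.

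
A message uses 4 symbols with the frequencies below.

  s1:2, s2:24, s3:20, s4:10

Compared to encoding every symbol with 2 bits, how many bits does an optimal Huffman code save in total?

12

Fixed-length: 2 bits × 56 symbols = 112 bits.
Huffman merges:
merge s1(2) and s4(10): 12
merge 12 and s3(20): 32
merge s2(24) and 32: 56
Huffman total = 12 + 32 + 56 = 100 bits.
Saving = 112 − 100 = 12 bits.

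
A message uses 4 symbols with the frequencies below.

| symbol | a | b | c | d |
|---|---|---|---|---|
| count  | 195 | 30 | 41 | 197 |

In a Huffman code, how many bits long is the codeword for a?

2

Build the tree from the bottom:
merge b(30) and c(41): 71
merge 71 and a(195): 266
merge d(197) and 266: 463
a sits 2 levels below the root, so its codeword is 2 bits.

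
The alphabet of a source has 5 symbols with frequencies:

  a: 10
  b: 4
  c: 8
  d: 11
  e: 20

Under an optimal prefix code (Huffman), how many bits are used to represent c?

3

Huffman merges, smallest pair first:
merge b(4) and c(8): 12
merge a(10) and d(11): 21
merge 12 and e(20): 32
merge 21 and 32: 53
c's leaf is at depth 3, giving a 3-bit codeword.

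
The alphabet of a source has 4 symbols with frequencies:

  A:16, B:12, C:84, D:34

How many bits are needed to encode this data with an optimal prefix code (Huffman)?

Build the Huffman tree bottom-up:
B(12) + A(16) → 28
28 + D(34) → 62
62 + C(84) → 146
Each symbol's bit-cost is frequency × depth; summing gives 236 bits (equivalently 28 + 62 + 146).

236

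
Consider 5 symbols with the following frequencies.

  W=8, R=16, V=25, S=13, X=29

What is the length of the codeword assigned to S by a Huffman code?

Repeatedly merge the two smallest:
merge W(8) and S(13): 21
merge R(16) and 21: 37
merge V(25) and X(29): 54
merge 37 and 54: 91
S's leaf is at depth 3, giving a 3-bit codeword.

3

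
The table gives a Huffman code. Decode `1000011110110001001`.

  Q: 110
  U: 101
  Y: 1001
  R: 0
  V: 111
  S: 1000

Read left to right; each codeword is recognised as soon as it completes (prefix code):
  1000→S | 0→R | 111→V | 101→U | 1000→S | 1001→Y
Decoded message: SRVUSY

SRVUSY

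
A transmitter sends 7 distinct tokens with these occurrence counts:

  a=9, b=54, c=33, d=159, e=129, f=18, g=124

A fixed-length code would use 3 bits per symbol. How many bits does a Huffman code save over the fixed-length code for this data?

Fixed-length: 3 bits × 526 symbols = 1578 bits.
Huffman merges:
combine a(9), f(18) → 27
combine 27, c(33) → 60
combine b(54), 60 → 114
combine 114, g(124) → 238
combine e(129), d(159) → 288
combine 238, 288 → 526
Huffman total = 27 + 60 + 114 + 238 + 288 + 526 = 1253 bits.
Saving = 1578 − 1253 = 325 bits.

325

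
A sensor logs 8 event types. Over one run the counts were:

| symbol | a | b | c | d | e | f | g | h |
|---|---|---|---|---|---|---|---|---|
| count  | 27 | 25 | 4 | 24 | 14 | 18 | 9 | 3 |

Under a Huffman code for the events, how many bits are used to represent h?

5

Build the tree from the bottom:
merge h(3) and c(4): 7
merge 7 and g(9): 16
merge e(14) and 16: 30
merge f(18) and d(24): 42
merge b(25) and a(27): 52
merge 30 and 42: 72
merge 52 and 72: 124
The subtree containing h is merged 5 times, so code length = 5.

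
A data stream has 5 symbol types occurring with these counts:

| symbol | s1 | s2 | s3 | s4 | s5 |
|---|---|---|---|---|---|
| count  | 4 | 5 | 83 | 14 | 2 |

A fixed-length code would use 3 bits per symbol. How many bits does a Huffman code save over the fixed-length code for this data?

174

Fixed-length: 3 bits × 108 symbols = 324 bits.
Huffman merges:
combine s5(2), s1(4) → 6
combine s2(5), 6 → 11
combine 11, s4(14) → 25
combine 25, s3(83) → 108
Huffman total = 6 + 11 + 25 + 108 = 150 bits.
Saving = 324 − 150 = 174 bits.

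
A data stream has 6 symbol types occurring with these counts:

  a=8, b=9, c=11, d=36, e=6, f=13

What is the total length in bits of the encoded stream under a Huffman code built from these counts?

191

Merge the two smallest weights repeatedly:
e(6) + a(8) → 14
b(9) + c(11) → 20
f(13) + 14 → 27
20 + 27 → 47
d(36) + 47 → 83
Total encoded bits = sum of merged weights = 14 + 20 + 27 + 47 + 83 = 191.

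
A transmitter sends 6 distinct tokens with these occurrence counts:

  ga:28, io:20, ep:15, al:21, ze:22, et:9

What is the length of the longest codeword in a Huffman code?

3

Merge the two lowest-weight nodes at each step:
et(9) + ep(15) → 24
io(20) + al(21) → 41
ze(22) + 24 → 46
ga(28) + 41 → 69
46 + 69 → 115
Maximum depth reached is 3.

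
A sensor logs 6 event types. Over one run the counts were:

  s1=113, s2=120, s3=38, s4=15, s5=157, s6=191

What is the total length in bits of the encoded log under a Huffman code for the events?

Build the Huffman tree bottom-up:
combine s4(15), s3(38) → 53
combine 53, s1(113) → 166
combine s2(120), s5(157) → 277
combine 166, s6(191) → 357
combine 277, 357 → 634
Each symbol's bit-cost is frequency × depth; summing gives 1487 bits (equivalently 53 + 166 + 277 + 357 + 634).

1487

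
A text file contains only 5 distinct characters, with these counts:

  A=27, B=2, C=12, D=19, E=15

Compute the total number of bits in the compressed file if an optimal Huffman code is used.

164

Merge the two smallest weights repeatedly:
merge B(2) and C(12): 14
merge 14 and E(15): 29
merge D(19) and A(27): 46
merge 29 and 46: 75
The encoded length is the sum of every internal node's weight: 14 + 29 + 46 + 75 = 164 bits.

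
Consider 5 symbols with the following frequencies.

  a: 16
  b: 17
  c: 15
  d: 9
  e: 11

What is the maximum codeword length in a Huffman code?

Merge the two lowest-weight nodes at each step:
combine d(9), e(11) → 20
combine c(15), a(16) → 31
combine b(17), 20 → 37
combine 31, 37 → 68
The first pair merged (d, e) ends up deepest, at depth 3.

3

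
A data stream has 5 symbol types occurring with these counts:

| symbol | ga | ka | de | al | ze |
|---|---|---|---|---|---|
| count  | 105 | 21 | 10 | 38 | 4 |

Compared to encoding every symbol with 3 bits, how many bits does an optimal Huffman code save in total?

Fixed-length: 3 bits × 178 symbols = 534 bits.
Huffman merges:
combine ze(4), de(10) → 14
combine 14, ka(21) → 35
combine 35, al(38) → 73
combine 73, ga(105) → 178
Huffman total = 14 + 35 + 73 + 178 = 300 bits.
Saving = 534 − 300 = 234 bits.

234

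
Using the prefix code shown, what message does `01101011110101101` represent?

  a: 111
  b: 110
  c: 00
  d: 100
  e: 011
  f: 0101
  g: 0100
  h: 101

efafh

Read left to right; each codeword is recognised as soon as it completes (prefix code):
  011→e | 0101→f | 111→a | 0101→f | 101→h
Decoded message: efafh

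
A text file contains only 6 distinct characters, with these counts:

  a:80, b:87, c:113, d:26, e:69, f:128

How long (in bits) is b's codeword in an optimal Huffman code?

Huffman merges, smallest pair first:
merge d(26) and e(69): 95
merge a(80) and b(87): 167
merge 95 and c(113): 208
merge f(128) and 167: 295
merge 208 and 295: 503
b sits 3 levels below the root, so its codeword is 3 bits.

3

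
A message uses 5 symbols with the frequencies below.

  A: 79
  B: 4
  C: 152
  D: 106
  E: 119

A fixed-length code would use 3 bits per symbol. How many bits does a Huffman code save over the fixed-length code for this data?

377

Fixed-length: 3 bits × 460 symbols = 1380 bits.
Huffman merges:
B(4) + A(79) → 83
83 + D(106) → 189
E(119) + C(152) → 271
189 + 271 → 460
Huffman total = 83 + 189 + 271 + 460 = 1003 bits.
Saving = 1380 − 1003 = 377 bits.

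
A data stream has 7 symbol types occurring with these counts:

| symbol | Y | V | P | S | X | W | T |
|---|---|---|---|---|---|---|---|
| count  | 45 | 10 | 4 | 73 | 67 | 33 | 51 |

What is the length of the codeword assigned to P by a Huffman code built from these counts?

Build the tree from the bottom:
P(4) + V(10) → 14
14 + W(33) → 47
Y(45) + 47 → 92
T(51) + X(67) → 118
S(73) + 92 → 165
118 + 165 → 283
P sits 5 levels below the root, so its codeword is 5 bits.

5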